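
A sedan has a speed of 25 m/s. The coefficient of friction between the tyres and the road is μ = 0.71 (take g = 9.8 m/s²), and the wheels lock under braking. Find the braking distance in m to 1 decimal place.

Braking distance ≈ 44.9 m

a = μg = 0.71 × 9.8 = 6.958 m/s².
Braking distance = v²/(2a) = 25.0000² / (2 × 6.958) = 625.000 / 13.916 = 44.912 m.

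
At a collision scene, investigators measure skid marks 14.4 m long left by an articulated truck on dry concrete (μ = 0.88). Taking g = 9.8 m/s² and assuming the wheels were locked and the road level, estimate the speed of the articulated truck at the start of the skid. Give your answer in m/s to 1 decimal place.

Initial speed ≈ 15.8 m/s

Deceleration a = μg = 0.88 × 9.8 = 8.624 m/s².
v = √(2a·d) = √(2 × 8.624 × 14.4) = √248.371 = 15.7598 m/s.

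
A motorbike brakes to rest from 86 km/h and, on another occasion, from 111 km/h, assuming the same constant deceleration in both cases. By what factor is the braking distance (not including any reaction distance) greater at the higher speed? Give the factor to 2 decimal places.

Braking distance d = v²/(2a), so with a fixed, d ∝ v².
Factor = (111/86)² = 1.2907² = 1.6659.

Factor ≈ 1.67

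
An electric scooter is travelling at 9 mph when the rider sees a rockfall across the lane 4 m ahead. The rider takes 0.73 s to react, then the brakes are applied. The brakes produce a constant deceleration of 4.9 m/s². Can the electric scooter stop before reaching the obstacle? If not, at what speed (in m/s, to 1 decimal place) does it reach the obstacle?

No — it strikes the obstacle at 2.4 m/s

9 mph × 0.44704 = 4.0234 m/s.
Reaction distance = 4.0234 × 0.73 = 2.937 m.
Braking distance needed to stop: v²/(2a) = 16.188 / 9.800 = 1.652 m, so total needed = 2.937 + 1.652 = 4.589 m > 4 m — it cannot stop.
Distance remaining when braking begins: 4 − 2.937 = 1.063 m.
v² = v₀² − 2a·d = 16.188 − 2 × 4.900 × 1.063 = 5.771 m²/s².
v = √5.771 = 2.402 m/s.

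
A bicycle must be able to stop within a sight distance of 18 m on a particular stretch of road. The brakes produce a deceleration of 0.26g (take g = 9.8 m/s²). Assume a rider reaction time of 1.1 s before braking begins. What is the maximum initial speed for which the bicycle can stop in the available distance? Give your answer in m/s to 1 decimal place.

Maximum speed ≈ 7.2 m/s

a = 0.26 × 9.8 = 2.548 m/s².
Stopping distance: v·t_r + v²/(2a) = 18 with t_r = 1.1 s and a = 2.548 m/s².
So v² + 5.606 v − 91.73 = 0.
Positive root: v = −a·t_r + √((a·t_r)² + 2a·d) = −2.803 + √(7.857 + 91.73) = 7.1763 m/s.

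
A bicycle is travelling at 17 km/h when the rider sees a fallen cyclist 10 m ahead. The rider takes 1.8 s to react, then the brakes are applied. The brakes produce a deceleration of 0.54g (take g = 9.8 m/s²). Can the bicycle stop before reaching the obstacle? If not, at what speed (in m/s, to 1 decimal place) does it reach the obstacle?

No — it strikes the obstacle at 2.5 m/s

17 km/h ÷ 3.6 = 4.7222 m/s.
a = 0.54 × 9.8 = 5.292 m/s².
Reaction distance = 4.7222 × 1.8 = 8.500 m.
Braking distance needed to stop: v²/(2a) = 22.299 / 10.584 = 2.107 m, so total needed = 8.500 + 2.107 = 10.607 m > 10 m — it cannot stop.
Distance remaining when braking begins: 10 − 8.500 = 1.500 m.
v² = v₀² − 2a·d = 22.299 − 2 × 5.292 × 1.500 = 6.423 m²/s².
v = √6.423 = 2.534 m/s.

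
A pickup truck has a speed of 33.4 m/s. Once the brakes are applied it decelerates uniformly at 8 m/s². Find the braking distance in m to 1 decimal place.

Braking distance ≈ 69.7 m

Braking distance = v²/(2a) = 33.4000² / (2 × 8.000) = 1115.560 / 16.000 = 69.722 m.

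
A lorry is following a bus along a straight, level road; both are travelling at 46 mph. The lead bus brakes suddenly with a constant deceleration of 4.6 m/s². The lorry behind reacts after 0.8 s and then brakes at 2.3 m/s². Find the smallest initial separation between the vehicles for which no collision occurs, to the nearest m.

46 mph × 0.44704 = 20.5638 m/s.
Leader travels v²/(2a_L) = 422.870 / 9.200 = 45.964 m before stopping.
Follower covers v·t_r = 20.5638 × 0.8 = 16.451 m while reacting, then v²/(2a_F) = 422.870 / 4.600 = 91.928 m while braking, for a total of 16.451 + 91.928 = 108.379 m.
Since a_F ≤ a_L and the follower starts braking later, the follower is never slower than the leader, so the closest approach is when both have stopped.
Minimum gap = 108.379 − 45.964 = 62.415 m.

Minimum gap ≈ 62 m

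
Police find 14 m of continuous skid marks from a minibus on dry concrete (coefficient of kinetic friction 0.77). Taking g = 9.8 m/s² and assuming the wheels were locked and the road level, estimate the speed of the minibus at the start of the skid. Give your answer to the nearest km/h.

Deceleration a = μg = 0.77 × 9.8 = 7.546 m/s².
v = √(2a·d) = √(2 × 7.546 × 14) = √211.288 = 14.5357 m/s.
= 14.5357 × 3.6 = 52.329 km/h.

Initial speed ≈ 52 km/h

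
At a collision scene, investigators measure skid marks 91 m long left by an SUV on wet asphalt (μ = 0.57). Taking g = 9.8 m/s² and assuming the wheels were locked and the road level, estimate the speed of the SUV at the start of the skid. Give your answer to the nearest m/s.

Initial speed ≈ 32 m/s

Deceleration a = μg = 0.57 × 9.8 = 5.586 m/s².
v = √(2a·d) = √(2 × 5.586 × 91) = √1016.652 = 31.8850 m/s.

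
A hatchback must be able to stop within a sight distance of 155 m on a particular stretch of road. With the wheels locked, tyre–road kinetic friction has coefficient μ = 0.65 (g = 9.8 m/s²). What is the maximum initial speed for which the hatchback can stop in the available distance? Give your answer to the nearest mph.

a = μg = 0.65 × 9.8 = 6.370 m/s².
v²/(2a) = d ⇒ v = √(2 × 6.370 × 155) = √1974.70 = 44.4376 m/s.
44.4376 m/s ÷ 0.44704 = 99.404 mph.

Maximum speed ≈ 99 mph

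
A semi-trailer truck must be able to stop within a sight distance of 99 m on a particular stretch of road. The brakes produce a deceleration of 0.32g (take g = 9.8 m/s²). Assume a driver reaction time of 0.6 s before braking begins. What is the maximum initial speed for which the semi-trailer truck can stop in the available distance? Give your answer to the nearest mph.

a = 0.32 × 9.8 = 3.136 m/s².
Stopping distance: v·t_r + v²/(2a) = 99 with t_r = 0.6 s and a = 3.136 m/s².
So v² + 3.763 v − 620.93 = 0.
Positive root: v = −a·t_r + √((a·t_r)² + 2a·d) = −1.882 + √(3.542 + 620.93) = 23.1074 m/s.
23.1074 m/s ÷ 0.44704 = 51.690 mph.

Maximum speed ≈ 52 mph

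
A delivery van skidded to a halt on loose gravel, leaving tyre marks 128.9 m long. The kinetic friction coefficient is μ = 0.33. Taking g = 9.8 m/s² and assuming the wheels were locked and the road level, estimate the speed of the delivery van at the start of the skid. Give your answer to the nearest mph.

Deceleration a = μg = 0.33 × 9.8 = 3.234 m/s².
v = √(2a·d) = √(2 × 3.234 × 128.9) = √833.725 = 28.8743 m/s.
= 28.8743 ÷ 0.44704 = 64.590 mph.

Initial speed ≈ 65 mph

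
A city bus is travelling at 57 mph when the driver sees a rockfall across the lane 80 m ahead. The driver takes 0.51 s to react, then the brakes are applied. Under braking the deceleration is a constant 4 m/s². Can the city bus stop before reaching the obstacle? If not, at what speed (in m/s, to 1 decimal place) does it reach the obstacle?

57 mph × 0.44704 = 25.4813 m/s.
Reaction distance = 25.4813 × 0.51 = 12.995 m.
Braking distance needed to stop: v²/(2a) = 649.297 / 8.000 = 81.162 m, so total needed = 12.995 + 81.162 = 94.157 m > 80 m — it cannot stop.
Distance remaining when braking begins: 80 − 12.995 = 67.005 m.
v² = v₀² − 2a·d = 649.297 − 2 × 4.000 × 67.005 = 113.257 m²/s².
v = √113.257 = 10.642 m/s.

No — it strikes the obstacle at 10.6 m/s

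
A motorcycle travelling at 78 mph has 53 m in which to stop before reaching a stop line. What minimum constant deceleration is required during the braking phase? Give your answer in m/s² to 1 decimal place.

78 mph × 0.44704 = 34.8691 m/s.
v² = 2a·d ⇒ a = v²/(2d) = 34.8691² / (2 × 53.000) = 1215.854 / 106.000 = 11.4703 m/s².

Required deceleration ≈ 11.5 m/s²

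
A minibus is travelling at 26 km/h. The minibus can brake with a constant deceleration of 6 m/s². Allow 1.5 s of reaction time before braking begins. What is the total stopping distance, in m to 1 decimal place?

26 km/h ÷ 3.6 = 7.2222 m/s.
Reaction distance = v·t_r = 7.2222 × 1.5 = 10.833 m.
Braking distance = v²/(2a) = 7.2222² / (2 × 6.000) = 52.160 / 12.000 = 4.347 m.
Total = 10.833 + 4.347 = 15.180 m.

Total stopping distance ≈ 15.2 m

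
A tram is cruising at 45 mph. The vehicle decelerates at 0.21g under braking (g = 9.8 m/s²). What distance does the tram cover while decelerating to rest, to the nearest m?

Braking distance ≈ 98 m

45 mph × 0.44704 = 20.1168 m/s.
a = 0.21 × 9.8 = 2.058 m/s².
Braking distance = v²/(2a) = 20.1168² / (2 × 2.058) = 404.686 / 4.116 = 98.320 m.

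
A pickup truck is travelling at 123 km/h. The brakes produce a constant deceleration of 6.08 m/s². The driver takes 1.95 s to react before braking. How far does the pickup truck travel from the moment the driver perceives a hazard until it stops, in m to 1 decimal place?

123 km/h ÷ 3.6 = 34.1667 m/s.
Reaction distance = v·t_r = 34.1667 × 1.95 = 66.625 m.
Braking distance = v²/(2a) = 34.1667² / (2 × 6.080) = 1167.363 / 12.160 = 96.000 m.
Total = 66.625 + 96.000 = 162.625 m.

Total stopping distance ≈ 162.6 m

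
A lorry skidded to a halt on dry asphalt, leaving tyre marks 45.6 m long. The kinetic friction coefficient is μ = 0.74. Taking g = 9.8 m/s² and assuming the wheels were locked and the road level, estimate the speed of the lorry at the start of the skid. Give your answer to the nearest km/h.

Deceleration a = μg = 0.74 × 9.8 = 7.252 m/s².
v = √(2a·d) = √(2 × 7.252 × 45.6) = √661.382 = 25.7173 m/s.
= 25.7173 × 3.6 = 92.582 km/h.

Initial speed ≈ 93 km/h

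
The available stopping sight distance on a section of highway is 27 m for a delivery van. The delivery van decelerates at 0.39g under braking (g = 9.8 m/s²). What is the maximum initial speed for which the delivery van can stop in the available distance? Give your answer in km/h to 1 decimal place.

Maximum speed ≈ 51.7 km/h

a = 0.39 × 9.8 = 3.822 m/s².
v²/(2a) = d ⇒ v = √(2 × 3.822 × 27) = √206.39 = 14.3663 m/s.
14.3663 m/s × 3.6 = 51.719 km/h.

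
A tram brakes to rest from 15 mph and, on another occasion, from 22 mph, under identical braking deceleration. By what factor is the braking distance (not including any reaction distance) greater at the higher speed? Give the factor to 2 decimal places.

Factor ≈ 2.15

Braking distance d = v²/(2a), so with a fixed, d ∝ v².
Factor = (22/15)² = 1.4667² = 2.1512.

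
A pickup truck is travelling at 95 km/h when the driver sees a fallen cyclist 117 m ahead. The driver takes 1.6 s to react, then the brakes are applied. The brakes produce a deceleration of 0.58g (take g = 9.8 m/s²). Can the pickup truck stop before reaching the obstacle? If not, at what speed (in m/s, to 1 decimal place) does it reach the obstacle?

Yes — it stops about 13.5 m short of the obstacle, so it never reaches it

95 km/h ÷ 3.6 = 26.3889 m/s.
a = 0.58 × 9.8 = 5.684 m/s².
Reaction distance = 26.3889 × 1.6 = 42.222 m.
Braking distance = v²/(2a) = 696.374 / 11.368 = 61.257 m.
Total stopping distance = 42.222 + 61.257 = 103.479 m, vs 117 m available — it stops with 117 − 103.479 = 13.521 m to spare.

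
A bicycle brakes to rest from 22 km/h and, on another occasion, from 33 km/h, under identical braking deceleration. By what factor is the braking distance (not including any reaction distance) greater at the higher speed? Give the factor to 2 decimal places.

Factor ≈ 2.25

Braking distance d = v²/(2a), so with a fixed, d ∝ v².
Factor = (33/22)² = 1.5000² = 2.2500.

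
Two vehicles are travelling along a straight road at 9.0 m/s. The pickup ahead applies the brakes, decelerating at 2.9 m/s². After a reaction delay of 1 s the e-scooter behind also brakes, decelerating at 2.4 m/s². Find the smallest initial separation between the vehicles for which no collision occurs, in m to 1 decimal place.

Minimum gap ≈ 11.9 m

Leader travels v²/(2a_L) = 81.000 / 5.800 = 13.966 m before stopping.
Follower covers v·t_r = 9.0000 × 1 = 9.000 m while reacting, then v²/(2a_F) = 81.000 / 4.800 = 16.875 m while braking, for a total of 9.000 + 16.875 = 25.875 m.
Since a_F ≤ a_L and the follower starts braking later, the follower is never slower than the leader, so the closest approach is when both have stopped.
Minimum gap = 25.875 − 13.966 = 11.909 m.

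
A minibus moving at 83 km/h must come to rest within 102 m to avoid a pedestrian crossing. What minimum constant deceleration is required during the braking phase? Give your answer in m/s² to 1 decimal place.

83 km/h ÷ 3.6 = 23.0556 m/s.
v² = 2a·d ⇒ a = v²/(2d) = 23.0556² / (2 × 102.000) = 531.561 / 204.000 = 2.6057 m/s².

Required deceleration ≈ 2.6 m/s²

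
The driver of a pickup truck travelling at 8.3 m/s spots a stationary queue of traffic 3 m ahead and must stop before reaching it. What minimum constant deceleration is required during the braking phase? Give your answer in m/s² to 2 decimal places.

v² = 2a·d ⇒ a = v²/(2d) = 8.3000² / (2 × 3.000) = 68.890 / 6.000 = 11.4817 m/s².

Required deceleration ≈ 11.48 m/s²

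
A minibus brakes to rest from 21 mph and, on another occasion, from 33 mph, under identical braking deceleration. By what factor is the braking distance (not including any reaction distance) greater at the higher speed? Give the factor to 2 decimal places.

Factor ≈ 2.47

Braking distance d = v²/(2a), so with a fixed, d ∝ v².
Factor = (33/21)² = 1.5714² = 2.4693.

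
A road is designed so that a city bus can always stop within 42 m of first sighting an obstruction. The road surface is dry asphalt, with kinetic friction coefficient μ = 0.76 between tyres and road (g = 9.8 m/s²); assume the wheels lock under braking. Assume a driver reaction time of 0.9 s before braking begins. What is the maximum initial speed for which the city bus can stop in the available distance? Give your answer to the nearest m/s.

Maximum speed ≈ 19 m/s

a = μg = 0.76 × 9.8 = 7.448 m/s².
Stopping distance: v·t_r + v²/(2a) = 42 with t_r = 0.9 s and a = 7.448 m/s².
So v² + 13.406 v − 625.63 = 0.
Positive root: v = −a·t_r + √((a·t_r)² + 2a·d) = −6.703 + √(44.930 + 625.63) = 19.1922 m/s.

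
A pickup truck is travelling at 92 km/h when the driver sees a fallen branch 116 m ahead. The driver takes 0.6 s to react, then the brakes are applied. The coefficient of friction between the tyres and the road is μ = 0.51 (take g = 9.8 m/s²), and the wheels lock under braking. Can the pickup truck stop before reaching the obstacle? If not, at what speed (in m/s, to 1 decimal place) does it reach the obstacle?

Yes — it stops about 35.3 m short of the obstacle, so it never reaches it

92 km/h ÷ 3.6 = 25.5556 m/s.
a = μg = 0.51 × 9.8 = 4.998 m/s².
Reaction distance = 25.5556 × 0.6 = 15.333 m.
Braking distance = v²/(2a) = 653.089 / 9.996 = 65.335 m.
Total stopping distance = 15.333 + 65.335 = 80.668 m, vs 116 m available — it stops with 116 − 80.668 = 35.332 m to spare.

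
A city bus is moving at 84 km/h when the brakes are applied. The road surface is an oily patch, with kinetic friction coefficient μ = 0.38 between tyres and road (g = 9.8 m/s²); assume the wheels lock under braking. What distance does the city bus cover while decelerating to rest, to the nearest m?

84 km/h ÷ 3.6 = 23.3333 m/s.
a = μg = 0.38 × 9.8 = 3.724 m/s².
Braking distance = v²/(2a) = 23.3333² / (2 × 3.724) = 544.443 / 7.448 = 73.099 m.

Braking distance ≈ 73 m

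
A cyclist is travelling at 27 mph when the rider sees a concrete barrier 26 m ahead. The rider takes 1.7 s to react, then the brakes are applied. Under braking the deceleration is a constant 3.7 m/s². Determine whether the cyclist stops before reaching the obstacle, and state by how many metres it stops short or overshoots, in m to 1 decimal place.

27 mph × 0.44704 = 12.0701 m/s.
Reaction distance = 12.0701 × 1.7 = 20.519 m.
Braking distance = v²/(2a) = 145.687 / 7.400 = 19.687 m.
Total stopping distance = 20.519 + 19.687 = 40.206 m, vs 26 m available — it cannot stop in time and overshoots by 40.206 − 26 = 14.206 m.

No — it overshoots by 14.2 m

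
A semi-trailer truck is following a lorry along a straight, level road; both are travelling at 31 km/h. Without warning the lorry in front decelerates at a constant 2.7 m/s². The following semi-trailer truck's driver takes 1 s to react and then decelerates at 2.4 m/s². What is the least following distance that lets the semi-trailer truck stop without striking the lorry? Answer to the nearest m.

Minimum gap ≈ 10 m

31 km/h ÷ 3.6 = 8.6111 m/s.
Leader travels v²/(2a_L) = 74.151 / 5.400 = 13.732 m before stopping.
Follower covers v·t_r = 8.6111 × 1 = 8.611 m while reacting, then v²/(2a_F) = 74.151 / 4.800 = 15.448 m while braking, for a total of 8.611 + 15.448 = 24.059 m.
Since a_F ≤ a_L and the follower starts braking later, the follower is never slower than the leader, so the closest approach is when both have stopped.
Minimum gap = 24.059 − 13.732 = 10.327 m.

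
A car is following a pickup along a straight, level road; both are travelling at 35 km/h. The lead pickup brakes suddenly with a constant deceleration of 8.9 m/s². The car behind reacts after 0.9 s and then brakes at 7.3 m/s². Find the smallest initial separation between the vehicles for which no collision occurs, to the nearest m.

Minimum gap ≈ 10 m

35 km/h ÷ 3.6 = 9.7222 m/s.
Leader travels v²/(2a_L) = 94.521 / 17.800 = 5.310 m before stopping.
Follower covers v·t_r = 9.7222 × 0.9 = 8.750 m while reacting, then v²/(2a_F) = 94.521 / 14.600 = 6.474 m while braking, for a total of 8.750 + 6.474 = 15.224 m.
Since a_F ≤ a_L and the follower starts braking later, the follower is never slower than the leader, so the closest approach is when both have stopped.
Minimum gap = 15.224 − 5.310 = 9.914 m.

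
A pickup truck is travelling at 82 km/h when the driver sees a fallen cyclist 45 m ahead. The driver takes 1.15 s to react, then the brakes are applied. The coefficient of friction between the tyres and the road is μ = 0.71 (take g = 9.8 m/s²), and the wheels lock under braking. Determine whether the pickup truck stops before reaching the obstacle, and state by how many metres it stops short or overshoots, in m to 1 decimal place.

82 km/h ÷ 3.6 = 22.7778 m/s.
a = μg = 0.71 × 9.8 = 6.958 m/s².
Reaction distance = 22.7778 × 1.15 = 26.194 m.
Braking distance = v²/(2a) = 518.828 / 13.916 = 37.283 m.
Total stopping distance = 26.194 + 37.283 = 63.477 m, vs 45 m available — it cannot stop in time and overshoots by 63.477 − 45 = 18.477 m.

No — it overshoots by 18.5 m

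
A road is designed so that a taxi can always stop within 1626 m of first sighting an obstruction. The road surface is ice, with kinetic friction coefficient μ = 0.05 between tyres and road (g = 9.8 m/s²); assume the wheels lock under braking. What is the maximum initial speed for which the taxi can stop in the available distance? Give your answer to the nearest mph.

a = μg = 0.05 × 9.8 = 0.490 m/s².
v²/(2a) = d ⇒ v = √(2 × 0.490 × 1626) = √1593.48 = 39.9184 m/s.
39.9184 m/s ÷ 0.44704 = 89.295 mph.

Maximum speed ≈ 89 mph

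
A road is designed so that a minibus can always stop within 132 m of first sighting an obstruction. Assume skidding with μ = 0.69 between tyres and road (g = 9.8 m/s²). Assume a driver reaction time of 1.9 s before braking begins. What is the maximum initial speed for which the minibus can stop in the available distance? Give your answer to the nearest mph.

Maximum speed ≈ 70 mph

a = μg = 0.69 × 9.8 = 6.762 m/s².
Stopping distance: v·t_r + v²/(2a) = 132 with t_r = 1.9 s and a = 6.762 m/s².
So v² + 25.696 v − 1785.17 = 0.
Positive root: v = −a·t_r + √((a·t_r)² + 2a·d) = −12.848 + √(165.071 + 1785.17) = 31.3135 m/s.
31.3135 m/s ÷ 0.44704 = 70.046 mph.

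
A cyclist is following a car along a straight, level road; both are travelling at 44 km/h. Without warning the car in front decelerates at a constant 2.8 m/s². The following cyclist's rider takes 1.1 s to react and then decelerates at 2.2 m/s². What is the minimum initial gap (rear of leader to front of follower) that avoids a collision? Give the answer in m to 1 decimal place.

Minimum gap ≈ 20.7 m

44 km/h ÷ 3.6 = 12.2222 m/s.
Leader travels v²/(2a_L) = 149.382 / 5.600 = 26.675 m before stopping.
Follower covers v·t_r = 12.2222 × 1.1 = 13.444 m while reacting, then v²/(2a_F) = 149.382 / 4.400 = 33.950 m while braking, for a total of 13.444 + 33.950 = 47.394 m.
Since a_F ≤ a_L and the follower starts braking later, the follower is never slower than the leader, so the closest approach is when both have stopped.
Minimum gap = 47.394 − 26.675 = 20.719 m.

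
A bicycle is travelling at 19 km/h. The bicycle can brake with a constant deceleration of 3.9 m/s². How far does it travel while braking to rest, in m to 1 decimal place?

19 km/h ÷ 3.6 = 5.2778 m/s.
Braking distance = v²/(2a) = 5.2778² / (2 × 3.900) = 27.855 / 7.800 = 3.571 m.

Braking distance ≈ 3.6 m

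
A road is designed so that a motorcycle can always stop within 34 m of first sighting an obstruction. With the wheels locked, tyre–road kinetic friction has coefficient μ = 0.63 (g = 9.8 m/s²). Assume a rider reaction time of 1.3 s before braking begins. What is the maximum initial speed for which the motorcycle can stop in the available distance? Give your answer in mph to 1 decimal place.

Maximum speed ≈ 31.3 mph

a = μg = 0.63 × 9.8 = 6.174 m/s².
Stopping distance: v·t_r + v²/(2a) = 34 with t_r = 1.3 s and a = 6.174 m/s².
So v² + 16.052 v − 419.83 = 0.
Positive root: v = −a·t_r + √((a·t_r)² + 2a·d) = −8.026 + √(64.417 + 419.83) = 13.9796 m/s.
13.9796 m/s ÷ 0.44704 = 31.271 mph.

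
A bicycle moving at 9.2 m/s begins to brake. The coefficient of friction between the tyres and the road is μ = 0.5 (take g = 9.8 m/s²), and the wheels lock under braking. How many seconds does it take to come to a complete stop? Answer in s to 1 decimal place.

Braking time ≈ 1.9 s

a = μg = 0.5 × 9.8 = 4.900 m/s².
Braking time = v/a = 9.2000 / 4.900 = 1.878 s.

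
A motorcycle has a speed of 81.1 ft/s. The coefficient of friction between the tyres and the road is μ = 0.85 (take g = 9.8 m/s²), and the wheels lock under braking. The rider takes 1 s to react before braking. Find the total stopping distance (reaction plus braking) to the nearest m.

Total stopping distance ≈ 61 m

81.1 ft/s × 0.3048 = 24.7193 m/s.
a = μg = 0.85 × 9.8 = 8.330 m/s².
Reaction distance = v·t_r = 24.7193 × 1 = 24.719 m.
Braking distance = v²/(2a) = 24.7193² / (2 × 8.330) = 611.044 / 16.660 = 36.677 m.
Total = 24.719 + 36.677 = 61.396 m.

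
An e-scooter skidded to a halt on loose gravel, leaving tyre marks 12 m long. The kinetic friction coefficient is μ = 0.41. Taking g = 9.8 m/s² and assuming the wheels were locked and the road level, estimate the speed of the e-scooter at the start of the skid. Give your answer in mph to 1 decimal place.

Deceleration a = μg = 0.41 × 9.8 = 4.018 m/s².
v = √(2a·d) = √(2 × 4.018 × 12) = √96.432 = 9.8200 m/s.
= 9.8200 ÷ 0.44704 = 21.967 mph.

Initial speed ≈ 22.0 mph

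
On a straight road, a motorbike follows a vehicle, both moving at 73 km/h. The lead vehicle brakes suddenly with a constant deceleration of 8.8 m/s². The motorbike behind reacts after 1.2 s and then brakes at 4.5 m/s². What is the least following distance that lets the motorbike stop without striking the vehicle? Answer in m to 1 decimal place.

Minimum gap ≈ 46.7 m

73 km/h ÷ 3.6 = 20.2778 m/s.
Leader travels v²/(2a_L) = 411.189 / 17.600 = 23.363 m before stopping.
Follower covers v·t_r = 20.2778 × 1.2 = 24.333 m while reacting, then v²/(2a_F) = 411.189 / 9.000 = 45.688 m while braking, for a total of 24.333 + 45.688 = 70.021 m.
Since a_F ≤ a_L and the follower starts braking later, the follower is never slower than the leader, so the closest approach is when both have stopped.
Minimum gap = 70.021 − 23.363 = 46.658 m.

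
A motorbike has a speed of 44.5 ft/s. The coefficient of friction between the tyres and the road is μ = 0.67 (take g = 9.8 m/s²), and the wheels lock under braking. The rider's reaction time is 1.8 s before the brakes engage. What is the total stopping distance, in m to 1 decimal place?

44.5 ft/s × 0.3048 = 13.5636 m/s.
a = μg = 0.67 × 9.8 = 6.566 m/s².
Reaction distance = v·t_r = 13.5636 × 1.8 = 24.414 m.
Braking distance = v²/(2a) = 13.5636² / (2 × 6.566) = 183.971 / 13.132 = 14.009 m.
Total = 24.414 + 14.009 = 38.423 m.

Total stopping distance ≈ 38.4 m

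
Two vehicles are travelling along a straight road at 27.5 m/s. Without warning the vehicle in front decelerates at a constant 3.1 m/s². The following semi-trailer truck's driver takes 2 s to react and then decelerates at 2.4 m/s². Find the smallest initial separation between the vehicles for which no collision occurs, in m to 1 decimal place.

Minimum gap ≈ 90.6 m

Leader travels v²/(2a_L) = 756.250 / 6.200 = 121.976 m before stopping.
Follower covers v·t_r = 27.5000 × 2 = 55.000 m while reacting, then v²/(2a_F) = 756.250 / 4.800 = 157.552 m while braking, for a total of 55.000 + 157.552 = 212.552 m.
Since a_F ≤ a_L and the follower starts braking later, the follower is never slower than the leader, so the closest approach is when both have stopped.
Minimum gap = 212.552 − 121.976 = 90.576 m.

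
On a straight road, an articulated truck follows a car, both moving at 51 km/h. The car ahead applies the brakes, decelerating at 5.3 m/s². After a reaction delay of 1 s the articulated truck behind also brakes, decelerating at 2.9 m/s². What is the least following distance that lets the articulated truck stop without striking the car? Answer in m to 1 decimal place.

Minimum gap ≈ 29.8 m

51 km/h ÷ 3.6 = 14.1667 m/s.
Leader travels v²/(2a_L) = 200.695 / 10.600 = 18.933 m before stopping.
Follower covers v·t_r = 14.1667 × 1 = 14.167 m while reacting, then v²/(2a_F) = 200.695 / 5.800 = 34.603 m while braking, for a total of 14.167 + 34.603 = 48.770 m.
Since a_F ≤ a_L and the follower starts braking later, the follower is never slower than the leader, so the closest approach is when both have stopped.
Minimum gap = 48.770 − 18.933 = 29.837 m.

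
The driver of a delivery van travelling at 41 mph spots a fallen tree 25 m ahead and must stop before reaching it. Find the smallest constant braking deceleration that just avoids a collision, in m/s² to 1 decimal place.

Required deceleration ≈ 6.7 m/s²

41 mph × 0.44704 = 18.3286 m/s.
v² = 2a·d ⇒ a = v²/(2d) = 18.3286² / (2 × 25.000) = 335.938 / 50.000 = 6.7188 m/s².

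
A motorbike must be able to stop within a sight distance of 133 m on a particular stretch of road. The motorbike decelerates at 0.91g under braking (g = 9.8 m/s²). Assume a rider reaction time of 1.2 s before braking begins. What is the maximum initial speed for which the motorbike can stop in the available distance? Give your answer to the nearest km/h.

a = 0.91 × 9.8 = 8.918 m/s².
Stopping distance: v·t_r + v²/(2a) = 133 with t_r = 1.2 s and a = 8.918 m/s².
So v² + 21.403 v − 2372.19 = 0.
Positive root: v = −a·t_r + √((a·t_r)² + 2a·d) = −10.702 + √(114.533 + 2372.19) = 39.1651 m/s.
39.1651 m/s × 3.6 = 140.994 km/h.

Maximum speed ≈ 141 km/h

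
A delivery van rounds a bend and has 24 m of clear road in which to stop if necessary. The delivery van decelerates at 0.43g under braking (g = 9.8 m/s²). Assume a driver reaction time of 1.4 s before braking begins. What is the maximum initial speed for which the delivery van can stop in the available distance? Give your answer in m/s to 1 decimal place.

a = 0.43 × 9.8 = 4.214 m/s².
Stopping distance: v·t_r + v²/(2a) = 24 with t_r = 1.4 s and a = 4.214 m/s².
So v² + 11.799 v − 202.27 = 0.
Positive root: v = −a·t_r + √((a·t_r)² + 2a·d) = −5.900 + √(34.810 + 202.27) = 9.4974 m/s.

Maximum speed ≈ 9.5 m/s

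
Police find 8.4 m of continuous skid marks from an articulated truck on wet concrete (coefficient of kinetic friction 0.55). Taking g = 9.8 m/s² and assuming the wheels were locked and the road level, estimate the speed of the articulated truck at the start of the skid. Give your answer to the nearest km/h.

Deceleration a = μg = 0.55 × 9.8 = 5.390 m/s².
v = √(2a·d) = √(2 × 5.390 × 8.4) = √90.552 = 9.5159 m/s.
= 9.5159 × 3.6 = 34.257 km/h.

Initial speed ≈ 34 km/h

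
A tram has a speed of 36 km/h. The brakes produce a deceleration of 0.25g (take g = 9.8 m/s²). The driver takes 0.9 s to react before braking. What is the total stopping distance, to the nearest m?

Total stopping distance ≈ 29 m

36 km/h ÷ 3.6 = 10.0000 m/s.
a = 0.25 × 9.8 = 2.450 m/s².
Reaction distance = v·t_r = 10.0000 × 0.9 = 9.000 m.
Braking distance = v²/(2a) = 10.0000² / (2 × 2.450) = 100.000 / 4.900 = 20.408 m.
Total = 9.000 + 20.408 = 29.408 m.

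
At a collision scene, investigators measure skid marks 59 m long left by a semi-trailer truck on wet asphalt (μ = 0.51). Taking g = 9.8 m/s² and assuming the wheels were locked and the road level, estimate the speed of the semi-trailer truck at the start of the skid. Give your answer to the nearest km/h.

Initial speed ≈ 87 km/h

Deceleration a = μg = 0.51 × 9.8 = 4.998 m/s².
v = √(2a·d) = √(2 × 4.998 × 59) = √589.764 = 24.2851 m/s.
= 24.2851 × 3.6 = 87.426 km/h.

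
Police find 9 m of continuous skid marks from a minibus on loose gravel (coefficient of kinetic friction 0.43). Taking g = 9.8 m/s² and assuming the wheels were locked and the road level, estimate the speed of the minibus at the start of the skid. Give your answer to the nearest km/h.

Deceleration a = μg = 0.43 × 9.8 = 4.214 m/s².
v = √(2a·d) = √(2 × 4.214 × 9) = √75.852 = 8.7093 m/s.
= 8.7093 × 3.6 = 31.353 km/h.

Initial speed ≈ 31 km/h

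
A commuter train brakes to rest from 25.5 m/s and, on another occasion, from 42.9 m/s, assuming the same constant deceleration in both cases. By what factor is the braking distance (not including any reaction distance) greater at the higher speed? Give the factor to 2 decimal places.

Braking distance d = v²/(2a), so with a fixed, d ∝ v².
Factor = (42.9/25.5)² = 1.6824² = 2.8305.

Factor ≈ 2.83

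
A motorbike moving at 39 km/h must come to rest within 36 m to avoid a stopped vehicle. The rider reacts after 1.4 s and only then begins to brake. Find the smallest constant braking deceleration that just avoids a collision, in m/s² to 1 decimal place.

Required deceleration ≈ 2.8 m/s²

39 km/h ÷ 3.6 = 10.8333 m/s.
Distance covered during reaction = 10.8333 × 1.4 = 15.167 m.
Distance available for braking: 36 − 15.167 = 20.833 m.
v² = 2a·d ⇒ a = v²/(2d) = 10.8333² / (2 × 20.833) = 117.360 / 41.666 = 2.8167 m/s².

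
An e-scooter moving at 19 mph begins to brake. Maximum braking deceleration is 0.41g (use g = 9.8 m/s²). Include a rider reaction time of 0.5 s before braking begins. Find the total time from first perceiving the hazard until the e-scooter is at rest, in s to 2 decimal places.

Total time ≈ 2.61 s

19 mph × 0.44704 = 8.4938 m/s.
a = 0.41 × 9.8 = 4.018 m/s².
Braking time = v/a = 8.4938 / 4.018 = 2.114 s.
Total = 0.5 + 2.114 = 2.614 s.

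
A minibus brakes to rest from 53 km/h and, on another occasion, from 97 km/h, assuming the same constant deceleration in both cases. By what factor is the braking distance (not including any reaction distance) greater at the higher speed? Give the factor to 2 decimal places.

Factor ≈ 3.35

Braking distance d = v²/(2a), so with a fixed, d ∝ v².
Factor = (97/53)² = 1.8302² = 3.3496.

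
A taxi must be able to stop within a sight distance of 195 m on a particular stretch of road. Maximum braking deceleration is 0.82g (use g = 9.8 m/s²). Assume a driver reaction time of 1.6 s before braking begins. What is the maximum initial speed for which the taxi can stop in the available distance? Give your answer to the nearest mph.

Maximum speed ≈ 100 mph

a = 0.82 × 9.8 = 8.036 m/s².
Stopping distance: v·t_r + v²/(2a) = 195 with t_r = 1.6 s and a = 8.036 m/s².
So v² + 25.715 v − 3134.04 = 0.
Positive root: v = −a·t_r + √((a·t_r)² + 2a·d) = −12.858 + √(165.328 + 3134.04) = 44.5821 m/s.
44.5821 m/s ÷ 0.44704 = 99.727 mph.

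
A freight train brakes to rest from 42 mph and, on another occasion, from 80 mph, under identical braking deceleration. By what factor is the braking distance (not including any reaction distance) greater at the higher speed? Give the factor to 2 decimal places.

Braking distance d = v²/(2a), so with a fixed, d ∝ v².
Factor = (80/42)² = 1.9048² = 3.6283.

Factor ≈ 3.63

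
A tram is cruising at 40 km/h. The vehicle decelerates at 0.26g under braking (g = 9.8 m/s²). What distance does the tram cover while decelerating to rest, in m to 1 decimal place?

40 km/h ÷ 3.6 = 11.1111 m/s.
a = 0.26 × 9.8 = 2.548 m/s².
Braking distance = v²/(2a) = 11.1111² / (2 × 2.548) = 123.457 / 5.096 = 24.226 m.

Braking distance ≈ 24.2 m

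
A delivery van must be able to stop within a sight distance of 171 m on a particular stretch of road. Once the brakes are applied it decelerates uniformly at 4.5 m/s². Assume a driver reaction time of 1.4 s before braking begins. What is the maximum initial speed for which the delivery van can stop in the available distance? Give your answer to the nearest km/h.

Stopping distance: v·t_r + v²/(2a) = 171 with t_r = 1.4 s and a = 4.500 m/s².
So v² + 12.600 v − 1539.00 = 0.
Positive root: v = −a·t_r + √((a·t_r)² + 2a·d) = −6.300 + √(39.690 + 1539.00) = 33.4327 m/s.
33.4327 m/s × 3.6 = 120.358 km/h.

Maximum speed ≈ 120 km/h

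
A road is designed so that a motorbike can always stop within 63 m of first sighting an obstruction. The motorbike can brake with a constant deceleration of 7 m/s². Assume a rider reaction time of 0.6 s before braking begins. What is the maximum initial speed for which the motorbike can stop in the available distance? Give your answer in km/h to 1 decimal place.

Stopping distance: v·t_r + v²/(2a) = 63 with t_r = 0.6 s and a = 7.000 m/s².
So v² + 8.400 v − 882.00 = 0.
Positive root: v = −a·t_r + √((a·t_r)² + 2a·d) = −4.200 + √(17.640 + 882.00) = 25.7940 m/s.
25.7940 m/s × 3.6 = 92.858 km/h.

Maximum speed ≈ 92.9 km/h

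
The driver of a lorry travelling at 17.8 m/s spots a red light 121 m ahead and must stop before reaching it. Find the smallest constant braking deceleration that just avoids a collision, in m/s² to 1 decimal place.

v² = 2a·d ⇒ a = v²/(2d) = 17.8000² / (2 × 121.000) = 316.840 / 242.000 = 1.3093 m/s².

Required deceleration ≈ 1.3 m/s²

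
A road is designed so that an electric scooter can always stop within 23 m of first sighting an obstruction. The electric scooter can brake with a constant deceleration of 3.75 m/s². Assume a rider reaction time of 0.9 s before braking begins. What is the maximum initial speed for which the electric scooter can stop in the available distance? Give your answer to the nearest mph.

Stopping distance: v·t_r + v²/(2a) = 23 with t_r = 0.9 s and a = 3.750 m/s².
So v² + 6.750 v − 172.50 = 0.
Positive root: v = −a·t_r + √((a·t_r)² + 2a·d) = −3.375 + √(11.391 + 172.50) = 10.1856 m/s.
10.1856 m/s ÷ 0.44704 = 22.785 mph.

Maximum speed ≈ 23 mph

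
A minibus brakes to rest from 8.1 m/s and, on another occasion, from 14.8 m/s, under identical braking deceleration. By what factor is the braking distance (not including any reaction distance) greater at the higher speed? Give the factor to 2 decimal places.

Factor ≈ 3.34

Braking distance d = v²/(2a), so with a fixed, d ∝ v².
Factor = (14.8/8.1)² = 1.8272² = 3.3387.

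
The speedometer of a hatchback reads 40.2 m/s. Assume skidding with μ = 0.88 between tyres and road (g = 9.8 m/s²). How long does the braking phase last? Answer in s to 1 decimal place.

a = μg = 0.88 × 9.8 = 8.624 m/s².
Braking time = v/a = 40.2000 / 8.624 = 4.661 s.

Braking time ≈ 4.7 s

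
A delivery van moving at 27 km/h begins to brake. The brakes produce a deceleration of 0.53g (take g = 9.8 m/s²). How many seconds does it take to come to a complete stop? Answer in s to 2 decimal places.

Braking time ≈ 1.44 s

27 km/h ÷ 3.6 = 7.5000 m/s.
a = 0.53 × 9.8 = 5.194 m/s².
Braking time = v/a = 7.5000 / 5.194 = 1.444 s.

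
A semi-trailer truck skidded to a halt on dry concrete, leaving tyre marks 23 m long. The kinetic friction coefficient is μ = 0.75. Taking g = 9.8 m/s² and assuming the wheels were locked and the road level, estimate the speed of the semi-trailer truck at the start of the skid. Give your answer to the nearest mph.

Deceleration a = μg = 0.75 × 9.8 = 7.350 m/s².
v = √(2a·d) = √(2 × 7.350 × 23) = √338.100 = 18.3875 m/s.
= 18.3875 ÷ 0.44704 = 41.132 mph.

Initial speed ≈ 41 mph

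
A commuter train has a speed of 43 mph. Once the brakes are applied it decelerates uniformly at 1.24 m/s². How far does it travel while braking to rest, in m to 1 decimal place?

43 mph × 0.44704 = 19.2227 m/s.
Braking distance = v²/(2a) = 19.2227² / (2 × 1.240) = 369.512 / 2.480 = 148.997 m.

Braking distance ≈ 149.0 m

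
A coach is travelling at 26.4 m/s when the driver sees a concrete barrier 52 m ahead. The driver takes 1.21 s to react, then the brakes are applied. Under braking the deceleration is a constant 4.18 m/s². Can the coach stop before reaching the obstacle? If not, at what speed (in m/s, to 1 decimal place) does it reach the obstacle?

Reaction distance = 26.4000 × 1.21 = 31.944 m.
Braking distance needed to stop: v²/(2a) = 696.960 / 8.360 = 83.368 m, so total needed = 31.944 + 83.368 = 115.312 m > 52 m — it cannot stop.
Distance remaining when braking begins: 52 − 31.944 = 20.056 m.
v² = v₀² − 2a·d = 696.960 − 2 × 4.180 × 20.056 = 529.292 m²/s².
v = √529.292 = 23.006 m/s.

No — it strikes the obstacle at 23.0 m/s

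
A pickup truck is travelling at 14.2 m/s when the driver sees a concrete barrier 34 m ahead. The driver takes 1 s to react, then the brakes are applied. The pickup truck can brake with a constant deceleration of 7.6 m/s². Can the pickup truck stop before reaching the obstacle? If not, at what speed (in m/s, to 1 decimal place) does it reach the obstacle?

Yes — it stops about 6.5 m short of the obstacle, so it never reaches it

Reaction distance = 14.2000 × 1 = 14.200 m.
Braking distance = v²/(2a) = 201.640 / 15.200 = 13.266 m.
Total stopping distance = 14.200 + 13.266 = 27.466 m, vs 34 m available — it stops with 34 − 27.466 = 6.534 m to spare.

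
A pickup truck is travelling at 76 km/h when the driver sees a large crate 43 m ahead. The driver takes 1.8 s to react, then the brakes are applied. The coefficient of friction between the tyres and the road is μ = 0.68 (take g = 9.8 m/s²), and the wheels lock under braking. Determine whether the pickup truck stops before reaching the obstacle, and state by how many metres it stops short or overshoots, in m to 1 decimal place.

No — it overshoots by 28.4 m

76 km/h ÷ 3.6 = 21.1111 m/s.
a = μg = 0.68 × 9.8 = 6.664 m/s².
Reaction distance = 21.1111 × 1.8 = 38.000 m.
Braking distance = v²/(2a) = 445.679 / 13.328 = 33.439 m.
Total stopping distance = 38.000 + 33.439 = 71.439 m, vs 43 m available — it cannot stop in time and overshoots by 71.439 − 43 = 28.439 m.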